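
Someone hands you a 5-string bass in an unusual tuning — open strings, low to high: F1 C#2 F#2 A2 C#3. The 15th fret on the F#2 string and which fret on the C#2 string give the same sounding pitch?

20

Fret 15 on F#2 is MIDI 42 + 15 = 57 (A3). On the C#2 string (open MIDI 37), that pitch is 57 − 37 = fret 20.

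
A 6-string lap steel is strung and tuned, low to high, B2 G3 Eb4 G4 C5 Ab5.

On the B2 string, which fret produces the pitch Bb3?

Bb3 is 11 semitones above the open B2 (B–C–Db–D–…–Ab–A–Bb), so it sits at fret 11.

11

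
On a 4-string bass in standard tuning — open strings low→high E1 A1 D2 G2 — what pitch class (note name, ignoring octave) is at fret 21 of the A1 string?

F♯

The open A1 string plus 21 semitones: A–A#–B–C–…–E–F–F#.
(Equivalently spelled G♭.)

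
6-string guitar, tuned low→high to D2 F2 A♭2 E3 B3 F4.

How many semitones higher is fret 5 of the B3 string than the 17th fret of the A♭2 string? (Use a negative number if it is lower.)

3 semitones

B3 at fret 5 → E4 (MIDI 64); A♭2 at fret 17 → D♭4 (MIDI 61).
64 − 61 = 3, so the two pitches are 3 semitones apart.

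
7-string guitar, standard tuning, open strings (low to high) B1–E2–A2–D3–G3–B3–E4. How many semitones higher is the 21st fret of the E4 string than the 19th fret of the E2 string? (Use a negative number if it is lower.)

26 semitones

E4 at fret 21 → C#6 (MIDI 85); E2 at fret 19 → B3 (MIDI 59).
85 − 59 = 26, so the two pitches are 26 semitones apart.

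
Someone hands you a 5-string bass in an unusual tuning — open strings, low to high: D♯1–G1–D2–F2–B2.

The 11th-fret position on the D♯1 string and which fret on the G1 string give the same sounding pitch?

Fret 11 on D♯1 is MIDI 27 + 11 = 38 (D2). On the G1 string (open MIDI 31), that pitch is 38 − 31 = fret 7.

7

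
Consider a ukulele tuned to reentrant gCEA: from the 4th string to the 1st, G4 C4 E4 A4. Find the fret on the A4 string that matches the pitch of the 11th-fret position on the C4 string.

2

C4 at fret 11 is C4 + 11 semitones = B4.
The open A4 string is 9 semitones above the open C4, so the same pitch on the A4 string lies at fret 11 − 9 = 2.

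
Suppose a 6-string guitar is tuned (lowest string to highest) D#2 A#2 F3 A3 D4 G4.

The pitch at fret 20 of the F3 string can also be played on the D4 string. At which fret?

11

F3 at fret 20 is F3 + 20 semitones = C#5.
The open D4 string is 9 semitones above the open F3, so the same pitch on the D4 string lies at fret 20 − 9 = 11.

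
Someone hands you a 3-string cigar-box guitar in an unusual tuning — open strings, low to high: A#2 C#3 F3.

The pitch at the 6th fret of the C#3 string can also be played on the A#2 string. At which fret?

C#3 at fret 6 is C#3 + 6 semitones = G3.
The open A#2 string is 3 semitones below the open C#3, so the same pitch on the A#2 string lies at fret 6 + 3 = 9.

9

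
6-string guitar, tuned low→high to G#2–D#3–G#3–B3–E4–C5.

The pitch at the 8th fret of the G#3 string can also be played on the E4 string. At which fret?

0

Fret 8 on G#3 is MIDI 56 + 8 = 64 (E4). On the E4 string (open MIDI 64), that pitch is 64 − 64 = fret 0.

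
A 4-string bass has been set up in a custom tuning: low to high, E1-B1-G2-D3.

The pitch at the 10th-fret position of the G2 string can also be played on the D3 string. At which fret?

Fret 10 on G2 is MIDI 43 + 10 = 53 (F3). On the D3 string (open MIDI 50), that pitch is 53 − 50 = fret 3.

3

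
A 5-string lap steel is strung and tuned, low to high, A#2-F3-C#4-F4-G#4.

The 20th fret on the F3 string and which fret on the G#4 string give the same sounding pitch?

Fret 20 on F3 is MIDI 53 + 20 = 73 (C#5). On the G#4 string (open MIDI 68), that pitch is 73 − 68 = fret 5.

5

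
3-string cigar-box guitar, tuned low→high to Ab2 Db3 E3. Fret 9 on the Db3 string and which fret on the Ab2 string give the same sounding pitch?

14

Db3 at fret 9 is Db3 + 9 semitones = Bb3.
The open Ab2 string is 5 semitones below the open Db3, so the same pitch on the Ab2 string lies at fret 9 + 5 = 14.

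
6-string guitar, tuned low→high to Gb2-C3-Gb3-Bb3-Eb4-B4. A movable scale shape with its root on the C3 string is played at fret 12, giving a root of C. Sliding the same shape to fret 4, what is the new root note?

E

Moving from fret 12 to fret 4 shifts the root by -8 semitones.
C down 8 semitones is E.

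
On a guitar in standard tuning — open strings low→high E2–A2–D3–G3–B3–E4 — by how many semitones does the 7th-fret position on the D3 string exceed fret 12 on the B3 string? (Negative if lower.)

-14 semitones

D3 at fret 7 → A3 (MIDI 57); B3 at fret 12 → B4 (MIDI 71).
57 − 71 = -14, so the two pitches are 14 semitones apart.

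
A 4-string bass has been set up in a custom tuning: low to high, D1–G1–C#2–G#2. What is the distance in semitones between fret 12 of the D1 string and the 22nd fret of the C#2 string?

D1 at fret 12 → D2 (MIDI 38); C#2 at fret 22 → B3 (MIDI 59).
38 − 59 = -21, so the two pitches are 21 semitones apart, with B3 the higher.

21 semitones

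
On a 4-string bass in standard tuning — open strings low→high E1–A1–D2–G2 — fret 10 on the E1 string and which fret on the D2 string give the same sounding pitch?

0

Fret 10 on E1 is MIDI 28 + 10 = 38 (D2). On the D2 string (open MIDI 38), that pitch is 38 − 38 = fret 0.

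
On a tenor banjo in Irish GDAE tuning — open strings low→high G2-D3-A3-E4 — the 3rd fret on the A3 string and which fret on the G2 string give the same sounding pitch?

17

Fret 3 on A3 is MIDI 57 + 3 = 60 (C4). On the G2 string (open MIDI 43), that pitch is 60 − 43 = fret 17.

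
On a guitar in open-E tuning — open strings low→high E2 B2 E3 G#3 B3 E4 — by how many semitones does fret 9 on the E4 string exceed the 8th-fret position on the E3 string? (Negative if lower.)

E4 at fret 9 → C#5 (MIDI 73); E3 at fret 8 → C4 (MIDI 60).
73 − 60 = 13, so the two pitches are 13 semitones apart.

13 semitones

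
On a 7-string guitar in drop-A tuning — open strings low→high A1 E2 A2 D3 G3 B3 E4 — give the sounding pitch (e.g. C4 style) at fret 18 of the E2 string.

A#3

The open E2 string plus 18 semitones: E–F–F#–G–…–G#–A–A#.
The walk passes from B into C once, so the octave number goes from 2 to 3.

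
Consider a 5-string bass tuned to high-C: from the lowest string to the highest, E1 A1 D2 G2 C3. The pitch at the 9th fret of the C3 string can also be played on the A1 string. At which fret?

24

C3 at fret 9 is C3 + 9 semitones = A3.
The open A1 string is 15 semitones below the open C3, so the same pitch on the A1 string lies at fret 9 + 15 = 24.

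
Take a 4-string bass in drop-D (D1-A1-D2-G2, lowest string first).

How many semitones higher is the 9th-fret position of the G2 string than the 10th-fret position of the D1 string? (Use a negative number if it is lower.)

16 semitones

G2 at fret 9 → E3 (MIDI 52); D1 at fret 10 → C2 (MIDI 36).
52 − 36 = 16, so the two pitches are 16 semitones apart.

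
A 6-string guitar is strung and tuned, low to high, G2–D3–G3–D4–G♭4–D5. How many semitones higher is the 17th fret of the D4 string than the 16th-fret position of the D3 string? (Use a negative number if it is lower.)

D4 at fret 17 → G5 (MIDI 79); D3 at fret 16 → G♭4 (MIDI 66).
79 − 66 = 13, so the two pitches are 13 semitones apart.

13 semitones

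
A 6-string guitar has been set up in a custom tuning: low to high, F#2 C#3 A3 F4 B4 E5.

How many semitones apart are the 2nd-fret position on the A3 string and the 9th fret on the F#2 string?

A3 at fret 2 → B3 (MIDI 59); F#2 at fret 9 → D#3 (MIDI 51).
59 − 51 = 8, so the two pitches are 8 semitones apart, with B3 the higher.

8 semitones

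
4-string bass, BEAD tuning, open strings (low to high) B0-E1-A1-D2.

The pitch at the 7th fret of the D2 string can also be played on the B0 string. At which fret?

22

Fret 7 on D2 is MIDI 38 + 7 = 45 (A2). On the B0 string (open MIDI 23), that pitch is 45 − 23 = fret 22.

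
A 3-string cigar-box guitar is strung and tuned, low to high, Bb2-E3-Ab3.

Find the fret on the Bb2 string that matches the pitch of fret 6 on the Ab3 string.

16

Fret 6 on Ab3 is MIDI 56 + 6 = 62 (D4). On the Bb2 string (open MIDI 46), that pitch is 62 − 46 = fret 16.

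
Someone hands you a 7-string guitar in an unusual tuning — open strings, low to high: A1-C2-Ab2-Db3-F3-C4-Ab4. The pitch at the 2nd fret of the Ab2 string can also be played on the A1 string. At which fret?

Fret 2 on Ab2 is MIDI 44 + 2 = 46 (Bb2). On the A1 string (open MIDI 33), that pitch is 46 − 33 = fret 13.

13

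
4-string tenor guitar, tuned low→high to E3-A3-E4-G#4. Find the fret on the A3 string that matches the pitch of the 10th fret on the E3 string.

5

E3 at fret 10 is E3 + 10 semitones = D4.
The open A3 string is 5 semitones above the open E3, so the same pitch on the A3 string lies at fret 10 − 5 = 5.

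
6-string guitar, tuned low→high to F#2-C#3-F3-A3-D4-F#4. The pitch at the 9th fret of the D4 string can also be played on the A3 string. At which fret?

14

Fret 9 on D4 is MIDI 62 + 9 = 71 (B4). On the A3 string (open MIDI 57), that pitch is 71 − 57 = fret 14.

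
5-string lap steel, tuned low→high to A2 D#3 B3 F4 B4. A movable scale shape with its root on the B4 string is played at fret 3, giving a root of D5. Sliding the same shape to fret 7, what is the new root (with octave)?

Moving from fret 3 to fret 7 shifts the root by 4 semitones.
D5 up 4 semitones is F#5.

F#5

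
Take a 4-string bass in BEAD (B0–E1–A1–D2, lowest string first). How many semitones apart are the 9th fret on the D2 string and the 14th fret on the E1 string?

D2 at fret 9 → B2 (MIDI 47); E1 at fret 14 → F#2 (MIDI 42).
47 − 42 = 5, so the two pitches are 5 semitones apart, with B2 the higher.

5 semitones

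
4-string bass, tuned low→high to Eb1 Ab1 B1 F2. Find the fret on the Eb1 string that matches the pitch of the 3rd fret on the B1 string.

11

B1 at fret 3 is B1 + 3 semitones = D2.
The open Eb1 string is 8 semitones below the open B1, so the same pitch on the Eb1 string lies at fret 3 + 8 = 11.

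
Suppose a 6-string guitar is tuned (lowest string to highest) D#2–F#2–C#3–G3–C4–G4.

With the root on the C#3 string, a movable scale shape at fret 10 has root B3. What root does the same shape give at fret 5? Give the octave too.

F#3

Moving from fret 10 to fret 5 shifts the root by -5 semitones.
B3 down 5 semitones is F#3.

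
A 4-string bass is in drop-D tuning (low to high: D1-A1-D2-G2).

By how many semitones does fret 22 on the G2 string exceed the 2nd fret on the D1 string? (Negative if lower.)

G2 at fret 22 → F4 (MIDI 65); D1 at fret 2 → E1 (MIDI 28).
65 − 28 = 37, so the two pitches are 37 semitones apart.

37 semitones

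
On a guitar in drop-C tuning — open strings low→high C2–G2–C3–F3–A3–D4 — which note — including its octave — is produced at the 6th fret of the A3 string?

A3 is MIDI 57. Adding 6 gives 63, which is D♯4.
(Equivalently spelled E♭4.)

D♯4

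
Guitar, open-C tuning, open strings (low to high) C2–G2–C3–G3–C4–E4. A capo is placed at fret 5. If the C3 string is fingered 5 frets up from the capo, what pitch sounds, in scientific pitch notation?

The capo raises the open C3 by 5 semitones to F3; fretting 5 more gives C3 + 5 + 5 = C3 + 10 semitones = A#3.
(Also written Bb.)

A#3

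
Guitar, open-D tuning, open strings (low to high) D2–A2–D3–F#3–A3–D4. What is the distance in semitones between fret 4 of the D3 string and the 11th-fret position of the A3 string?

14 semitones

D3 at fret 4 → F#3 (MIDI 54); A3 at fret 11 → G#4 (MIDI 68).
54 − 68 = -14, so the two pitches are 14 semitones apart, with G#4 the higher.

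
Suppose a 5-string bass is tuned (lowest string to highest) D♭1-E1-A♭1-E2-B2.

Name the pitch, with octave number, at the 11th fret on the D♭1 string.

D♭1 is MIDI 25. Adding 11 gives 36, which is C2.

C2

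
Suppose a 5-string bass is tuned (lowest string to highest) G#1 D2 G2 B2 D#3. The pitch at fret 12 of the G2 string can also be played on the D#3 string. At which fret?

G2 at fret 12 is G2 + 12 semitones = G3.
The open D#3 string is 8 semitones above the open G2, so the same pitch on the D#3 string lies at fret 12 − 8 = 4.

4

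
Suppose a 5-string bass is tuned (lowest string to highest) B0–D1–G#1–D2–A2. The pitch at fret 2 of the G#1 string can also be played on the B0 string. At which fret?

Fret 2 on G#1 is MIDI 32 + 2 = 34 (A#1). On the B0 string (open MIDI 23), that pitch is 34 − 23 = fret 11.

11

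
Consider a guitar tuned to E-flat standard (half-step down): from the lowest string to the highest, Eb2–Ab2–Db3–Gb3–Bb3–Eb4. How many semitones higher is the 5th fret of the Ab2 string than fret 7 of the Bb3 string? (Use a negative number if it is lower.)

-16 semitones

Ab2 at fret 5 → Db3 (MIDI 49); Bb3 at fret 7 → F4 (MIDI 65).
49 − 65 = -16, so the two pitches are 16 semitones apart.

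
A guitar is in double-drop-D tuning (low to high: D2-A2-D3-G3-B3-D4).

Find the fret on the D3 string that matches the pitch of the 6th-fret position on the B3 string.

B3 at fret 6 is B3 + 6 semitones = F4.
The open D3 string is 9 semitones below the open B3, so the same pitch on the D3 string lies at fret 6 + 9 = 15.

15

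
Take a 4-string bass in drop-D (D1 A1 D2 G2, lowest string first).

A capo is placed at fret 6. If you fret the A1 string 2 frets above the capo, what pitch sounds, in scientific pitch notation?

F2

The capo raises the open A1 by 6 semitones to D#2; fretting 2 more gives A1 + 6 + 2 = A1 + 8 semitones = F2.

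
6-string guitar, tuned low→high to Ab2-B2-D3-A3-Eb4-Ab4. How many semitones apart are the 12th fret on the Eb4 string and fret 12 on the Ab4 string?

Eb4 at fret 12 → Eb5 (MIDI 75); Ab4 at fret 12 → Ab5 (MIDI 80).
75 − 80 = -5, so the two pitches are 5 semitones apart, with Ab5 the higher.

5 semitones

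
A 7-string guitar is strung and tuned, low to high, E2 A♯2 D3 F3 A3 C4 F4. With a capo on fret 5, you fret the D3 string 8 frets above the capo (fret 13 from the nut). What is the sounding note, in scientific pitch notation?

D♯4

The capo raises the open D3 by 5 semitones to G3; fretting 8 more gives D3 + 5 + 8 = D3 + 13 semitones = D♯4.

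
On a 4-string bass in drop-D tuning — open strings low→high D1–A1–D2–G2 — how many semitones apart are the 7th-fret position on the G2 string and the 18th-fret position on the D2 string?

6 semitones

G2 at fret 7 → D3 (MIDI 50); D2 at fret 18 → G#3 (MIDI 56).
50 − 56 = -6, so the two pitches are 6 semitones apart, with G#3 the higher.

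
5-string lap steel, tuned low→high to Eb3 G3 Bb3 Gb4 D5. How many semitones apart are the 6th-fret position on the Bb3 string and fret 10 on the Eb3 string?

Bb3 at fret 6 → E4 (MIDI 64); Eb3 at fret 10 → Db4 (MIDI 61).
64 − 61 = 3, so the two pitches are 3 semitones apart, with E4 the higher.

3 semitones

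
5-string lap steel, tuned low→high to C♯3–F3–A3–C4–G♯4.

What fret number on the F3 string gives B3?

6

B3 is 6 semitones above the open F3 (F–F#–G–G#–A–A#–B), so it sits at fret 6.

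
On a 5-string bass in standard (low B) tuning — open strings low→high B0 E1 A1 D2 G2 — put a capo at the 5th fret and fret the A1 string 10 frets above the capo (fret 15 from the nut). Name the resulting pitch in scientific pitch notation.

C3

The capo raises the open A1 by 5 semitones to D2; fretting 10 more gives A1 + 5 + 10 = A1 + 15 semitones = C3.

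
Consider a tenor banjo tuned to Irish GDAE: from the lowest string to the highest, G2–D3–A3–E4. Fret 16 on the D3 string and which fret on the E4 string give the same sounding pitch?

D3 at fret 16 is D3 + 16 semitones = F♯4.
The open E4 string is 14 semitones above the open D3, so the same pitch on the E4 string lies at fret 16 − 14 = 2.

2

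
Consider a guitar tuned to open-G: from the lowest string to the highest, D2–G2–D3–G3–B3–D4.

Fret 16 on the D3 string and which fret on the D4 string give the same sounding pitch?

4

Fret 16 on D3 is MIDI 50 + 16 = 66 (F#4). On the D4 string (open MIDI 62), that pitch is 66 − 62 = fret 4.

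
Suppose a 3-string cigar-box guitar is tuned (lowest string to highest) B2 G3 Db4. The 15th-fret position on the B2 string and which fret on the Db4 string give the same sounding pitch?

B2 at fret 15 is B2 + 15 semitones = D4.
The open Db4 string is 14 semitones above the open B2, so the same pitch on the Db4 string lies at fret 15 − 14 = 1.

1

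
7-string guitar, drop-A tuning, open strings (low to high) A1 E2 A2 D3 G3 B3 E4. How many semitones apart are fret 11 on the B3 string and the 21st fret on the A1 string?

B3 at fret 11 → A#4 (MIDI 70); A1 at fret 21 → F#3 (MIDI 54).
70 − 54 = 16, so the two pitches are 16 semitones apart, with A#4 the higher.

16 semitones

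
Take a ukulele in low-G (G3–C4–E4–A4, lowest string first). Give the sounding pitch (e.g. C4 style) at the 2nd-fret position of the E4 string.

F#4

E4 is MIDI 64. Adding 2 gives 66, which is F#4.
(Equivalently spelled Gb4.)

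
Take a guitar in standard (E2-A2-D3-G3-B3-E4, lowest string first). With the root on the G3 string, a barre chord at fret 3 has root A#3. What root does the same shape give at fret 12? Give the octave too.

G4

Moving from fret 3 to fret 12 shifts the root by 9 semitones.
A#3 up 9 semitones is G4.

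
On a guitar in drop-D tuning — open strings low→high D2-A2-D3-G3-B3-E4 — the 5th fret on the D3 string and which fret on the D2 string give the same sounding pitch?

17

D3 at fret 5 is D3 + 5 semitones = G3.
The open D2 string is 12 semitones below the open D3, so the same pitch on the D2 string lies at fret 5 + 12 = 17.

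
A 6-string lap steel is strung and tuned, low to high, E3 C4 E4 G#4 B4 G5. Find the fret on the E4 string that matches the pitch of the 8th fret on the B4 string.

B4 at fret 8 is B4 + 8 semitones = G5.
The open E4 string is 7 semitones below the open B4, so the same pitch on the E4 string lies at fret 8 + 7 = 15.

15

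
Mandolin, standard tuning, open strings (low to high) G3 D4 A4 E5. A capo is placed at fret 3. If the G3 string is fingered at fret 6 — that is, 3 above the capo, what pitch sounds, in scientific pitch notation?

The capo raises the open G3 by 3 semitones to A♯3; fretting 3 more gives G3 + 3 + 3 = G3 + 6 semitones = C♯4.
(Also written D♭.)

C♯4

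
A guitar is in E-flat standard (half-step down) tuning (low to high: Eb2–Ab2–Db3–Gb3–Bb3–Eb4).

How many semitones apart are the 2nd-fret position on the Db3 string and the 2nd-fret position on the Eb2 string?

Db3 at fret 2 → Eb3 (MIDI 51); Eb2 at fret 2 → F2 (MIDI 41).
51 − 41 = 10, so the two pitches are 10 semitones apart, with Eb3 the higher.

10 semitones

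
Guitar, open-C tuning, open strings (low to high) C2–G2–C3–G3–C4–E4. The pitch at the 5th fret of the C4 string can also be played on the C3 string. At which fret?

17

C4 at fret 5 is C4 + 5 semitones = F4.
The open C3 string is 12 semitones below the open C4, so the same pitch on the C3 string lies at fret 5 + 12 = 17.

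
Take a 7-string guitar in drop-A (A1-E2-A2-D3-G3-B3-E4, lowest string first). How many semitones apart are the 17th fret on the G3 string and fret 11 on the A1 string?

28 semitones

G3 at fret 17 → C5 (MIDI 72); A1 at fret 11 → G#2 (MIDI 44).
72 − 44 = 28, so the two pitches are 28 semitones apart, with C5 the higher.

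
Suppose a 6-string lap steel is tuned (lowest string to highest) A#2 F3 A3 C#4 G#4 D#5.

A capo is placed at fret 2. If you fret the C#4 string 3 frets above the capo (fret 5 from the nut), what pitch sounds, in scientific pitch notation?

The capo raises the open C#4 by 2 semitones to D#4; fretting 3 more gives C#4 + 2 + 3 = C#4 + 5 semitones = F#4.
(Also written Gb.)

F#4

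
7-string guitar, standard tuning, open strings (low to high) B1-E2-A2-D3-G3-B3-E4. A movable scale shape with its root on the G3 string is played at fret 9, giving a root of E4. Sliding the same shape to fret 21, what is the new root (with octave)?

E5

Moving from fret 9 to fret 21 shifts the root by 12 semitones.
E4 up 12 semitones is E5.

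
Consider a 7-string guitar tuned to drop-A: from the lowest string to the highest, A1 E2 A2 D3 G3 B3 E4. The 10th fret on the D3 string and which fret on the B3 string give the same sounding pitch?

1

D3 at fret 10 is D3 + 10 semitones = C4.
The open B3 string is 9 semitones above the open D3, so the same pitch on the B3 string lies at fret 10 − 9 = 1.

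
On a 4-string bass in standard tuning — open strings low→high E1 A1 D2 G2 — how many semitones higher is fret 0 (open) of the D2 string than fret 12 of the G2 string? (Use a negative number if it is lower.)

-17 semitones

D2 at fret 0 → D2 (MIDI 38); G2 at fret 12 → G3 (MIDI 55).
38 − 55 = -17, so the two pitches are 17 semitones apart.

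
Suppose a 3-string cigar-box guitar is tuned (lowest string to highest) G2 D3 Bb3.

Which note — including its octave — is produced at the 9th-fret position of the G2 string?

The open G2 string plus 9 semitones: G–Ab–A–Bb–B–C–Db–D–Eb–E.
The walk passes from B into C once, so the octave number goes from 2 to 3.

E3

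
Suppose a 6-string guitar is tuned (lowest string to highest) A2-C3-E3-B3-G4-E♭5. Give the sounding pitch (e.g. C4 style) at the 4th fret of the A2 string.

The open A2 string plus 4 semitones: A–Bb–B–C–Db.
The walk passes from B into C once, so the octave number goes from 2 to 3.

D♭3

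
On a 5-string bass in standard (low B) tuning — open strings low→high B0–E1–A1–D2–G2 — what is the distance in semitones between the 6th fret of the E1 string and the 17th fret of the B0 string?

6 semitones

E1 at fret 6 → A#1 (MIDI 34); B0 at fret 17 → E2 (MIDI 40).
34 − 40 = -6, so the two pitches are 6 semitones apart, with E2 the higher.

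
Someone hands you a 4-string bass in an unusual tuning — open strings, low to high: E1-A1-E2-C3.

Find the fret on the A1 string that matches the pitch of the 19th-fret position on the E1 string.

E1 at fret 19 is E1 + 19 semitones = B2.
The open A1 string is 5 semitones above the open E1, so the same pitch on the A1 string lies at fret 19 − 5 = 14.

14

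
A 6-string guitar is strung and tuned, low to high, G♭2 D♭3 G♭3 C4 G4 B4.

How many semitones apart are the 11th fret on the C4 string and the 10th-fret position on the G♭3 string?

7 semitones

C4 at fret 11 → B4 (MIDI 71); G♭3 at fret 10 → E4 (MIDI 64).
71 − 64 = 7, so the two pitches are 7 semitones apart, with B4 the higher.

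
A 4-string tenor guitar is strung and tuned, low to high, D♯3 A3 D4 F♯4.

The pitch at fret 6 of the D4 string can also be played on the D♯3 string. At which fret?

D4 at fret 6 is D4 + 6 semitones = G♯4.
The open D♯3 string is 11 semitones below the open D4, so the same pitch on the D♯3 string lies at fret 6 + 11 = 17.

17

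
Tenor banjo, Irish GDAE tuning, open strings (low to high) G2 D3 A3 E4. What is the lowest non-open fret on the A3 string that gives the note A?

12

From A3, count semitones up the chromatic scale until reaching A: A–A#–B–C–…–G–G#–A — 12 steps.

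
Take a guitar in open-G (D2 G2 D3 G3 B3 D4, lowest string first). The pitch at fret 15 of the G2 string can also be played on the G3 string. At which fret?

G2 at fret 15 is G2 + 15 semitones = A#3.
The open G3 string is 12 semitones above the open G2, so the same pitch on the G3 string lies at fret 15 − 12 = 3.

3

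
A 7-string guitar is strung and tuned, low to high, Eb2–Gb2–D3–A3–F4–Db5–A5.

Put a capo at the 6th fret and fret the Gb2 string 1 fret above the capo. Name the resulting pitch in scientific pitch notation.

The capo raises the open Gb2 by 6 semitones to C3; fretting 1 more gives Gb2 + 6 + 1 = Gb2 + 7 semitones = Db3.

Db3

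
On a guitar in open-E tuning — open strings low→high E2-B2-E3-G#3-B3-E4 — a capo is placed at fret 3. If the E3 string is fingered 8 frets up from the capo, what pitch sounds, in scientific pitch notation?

D#4

The capo raises the open E3 by 3 semitones to G3; fretting 8 more gives E3 + 3 + 8 = E3 + 11 semitones = D#4.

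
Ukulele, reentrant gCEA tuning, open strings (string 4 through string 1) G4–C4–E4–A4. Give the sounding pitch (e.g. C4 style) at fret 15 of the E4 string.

Each fret is one semitone, so E4 + 15 = G5.

G5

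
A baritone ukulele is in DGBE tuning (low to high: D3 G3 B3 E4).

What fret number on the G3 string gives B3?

4

B3 is 4 semitones above the open G3 (G–G#–A–A#–B), so it sits at fret 4.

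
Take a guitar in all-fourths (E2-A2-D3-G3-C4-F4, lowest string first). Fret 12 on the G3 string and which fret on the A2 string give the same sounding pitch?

22

Fret 12 on G3 is MIDI 55 + 12 = 67 (G4). On the A2 string (open MIDI 45), that pitch is 67 − 45 = fret 22.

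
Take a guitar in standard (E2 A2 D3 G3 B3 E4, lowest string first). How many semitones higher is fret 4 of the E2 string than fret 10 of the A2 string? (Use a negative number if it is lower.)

-11 semitones

E2 at fret 4 → G♯2 (MIDI 44); A2 at fret 10 → G3 (MIDI 55).
44 − 55 = -11, so the two pitches are 11 semitones apart.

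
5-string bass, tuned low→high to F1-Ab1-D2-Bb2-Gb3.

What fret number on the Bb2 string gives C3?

C3 is 2 semitones above the open Bb2 (Bb–B–C), so it sits at fret 2.

2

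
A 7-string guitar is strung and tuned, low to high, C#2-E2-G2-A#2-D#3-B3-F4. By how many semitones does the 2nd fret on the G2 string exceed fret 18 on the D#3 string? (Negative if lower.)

-24 semitones

G2 at fret 2 → A2 (MIDI 45); D#3 at fret 18 → A4 (MIDI 69).
45 − 69 = -24, so the two pitches are 24 semitones apart.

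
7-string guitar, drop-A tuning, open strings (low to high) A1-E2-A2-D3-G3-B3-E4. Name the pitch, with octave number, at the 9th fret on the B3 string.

G♯4

B3 is MIDI 59. Adding 9 gives 68, which is G♯4.
(Equivalently spelled A♭4.)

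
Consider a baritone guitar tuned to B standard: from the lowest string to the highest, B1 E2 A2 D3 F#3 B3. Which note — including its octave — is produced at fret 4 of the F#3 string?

F#3 is MIDI 54. Adding 4 gives 58, which is A#3.
(Equivalently spelled Bb3.)

A#3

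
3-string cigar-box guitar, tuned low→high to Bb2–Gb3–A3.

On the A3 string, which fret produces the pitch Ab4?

Ab4 is 11 semitones above the open A3 (A–Bb–B–C–…–Gb–G–Ab), so it sits at fret 11.

11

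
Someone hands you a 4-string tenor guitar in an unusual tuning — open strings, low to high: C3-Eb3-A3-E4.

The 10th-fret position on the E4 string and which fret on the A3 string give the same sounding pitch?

Fret 10 on E4 is MIDI 64 + 10 = 74 (D5). On the A3 string (open MIDI 57), that pitch is 74 − 57 = fret 17.

17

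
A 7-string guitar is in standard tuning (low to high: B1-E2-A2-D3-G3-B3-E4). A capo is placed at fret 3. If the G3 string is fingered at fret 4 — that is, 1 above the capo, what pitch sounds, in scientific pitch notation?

The capo raises the open G3 by 3 semitones to A♯3; fretting 1 more gives G3 + 3 + 1 = G3 + 4 semitones = B3.

B3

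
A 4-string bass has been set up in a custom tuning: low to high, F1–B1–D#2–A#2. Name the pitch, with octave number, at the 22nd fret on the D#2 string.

C#4

D#2 is MIDI 39. Adding 22 gives 61, which is C#4.
(Equivalently spelled Db4.)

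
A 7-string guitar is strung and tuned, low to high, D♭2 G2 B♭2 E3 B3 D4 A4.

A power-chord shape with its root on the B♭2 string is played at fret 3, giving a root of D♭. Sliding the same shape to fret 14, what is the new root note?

C

Moving from fret 3 to fret 14 shifts the root by 11 semitones.
D♭ up 11 semitones is C.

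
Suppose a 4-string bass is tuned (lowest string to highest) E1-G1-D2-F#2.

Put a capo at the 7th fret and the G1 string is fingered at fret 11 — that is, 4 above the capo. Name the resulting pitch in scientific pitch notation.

The capo raises the open G1 by 7 semitones to D2; fretting 4 more gives G1 + 7 + 4 = G1 + 11 semitones = F#2.

F#2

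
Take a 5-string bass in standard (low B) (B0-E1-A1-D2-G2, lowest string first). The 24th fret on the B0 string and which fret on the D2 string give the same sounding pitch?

Fret 24 on B0 is MIDI 23 + 24 = 47 (B2). On the D2 string (open MIDI 38), that pitch is 47 − 38 = fret 9.

9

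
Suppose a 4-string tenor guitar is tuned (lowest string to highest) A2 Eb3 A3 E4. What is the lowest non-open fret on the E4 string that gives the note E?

From E4, count semitones up the chromatic scale until reaching E: E–F–Gb–G–…–D–Eb–E — 12 steps.

12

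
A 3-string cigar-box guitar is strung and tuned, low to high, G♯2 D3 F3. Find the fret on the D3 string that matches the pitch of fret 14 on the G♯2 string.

G♯2 at fret 14 is G♯2 + 14 semitones = A♯3.
The open D3 string is 6 semitones above the open G♯2, so the same pitch on the D3 string lies at fret 14 − 6 = 8.

8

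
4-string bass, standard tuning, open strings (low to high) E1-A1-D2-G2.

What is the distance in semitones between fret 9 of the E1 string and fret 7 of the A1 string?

E1 at fret 9 → C♯2 (MIDI 37); A1 at fret 7 → E2 (MIDI 40).
37 − 40 = -3, so the two pitches are 3 semitones apart, with E2 the higher.

3 semitones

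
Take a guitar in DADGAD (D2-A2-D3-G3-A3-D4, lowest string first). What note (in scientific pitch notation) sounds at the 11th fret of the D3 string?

C#4

D3 is MIDI 50. Adding 11 gives 61, which is C#4.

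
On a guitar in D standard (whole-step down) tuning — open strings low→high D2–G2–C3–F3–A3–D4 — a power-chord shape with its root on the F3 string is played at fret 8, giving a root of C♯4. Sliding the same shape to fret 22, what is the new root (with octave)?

D♯5

Moving from fret 8 to fret 22 shifts the root by 14 semitones.
C♯4 up 14 semitones is D♯5.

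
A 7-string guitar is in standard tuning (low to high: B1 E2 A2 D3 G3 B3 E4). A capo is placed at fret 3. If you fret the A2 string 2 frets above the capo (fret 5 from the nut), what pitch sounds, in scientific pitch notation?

D3

The capo raises the open A2 by 3 semitones to C3; fretting 2 more gives A2 + 3 + 2 = A2 + 5 semitones = D3.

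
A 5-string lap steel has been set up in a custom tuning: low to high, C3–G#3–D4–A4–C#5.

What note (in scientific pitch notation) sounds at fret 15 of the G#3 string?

B4

Each fret is one semitone, so G#3 + 15 = B4.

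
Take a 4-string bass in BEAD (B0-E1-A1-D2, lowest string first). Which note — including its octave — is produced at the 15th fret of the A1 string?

C3

A1 is MIDI 33. Adding 15 gives 48, which is C3.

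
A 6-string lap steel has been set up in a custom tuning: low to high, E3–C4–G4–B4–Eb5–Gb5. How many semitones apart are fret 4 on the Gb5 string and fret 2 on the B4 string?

Gb5 at fret 4 → Bb5 (MIDI 82); B4 at fret 2 → Db5 (MIDI 73).
82 − 73 = 9, so the two pitches are 9 semitones apart, with Bb5 the higher.

9 semitones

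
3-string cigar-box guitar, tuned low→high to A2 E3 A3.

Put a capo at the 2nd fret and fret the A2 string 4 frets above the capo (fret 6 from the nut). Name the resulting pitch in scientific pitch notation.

The capo raises the open A2 by 2 semitones to B2; fretting 4 more gives A2 + 2 + 4 = A2 + 6 semitones = D♯3.

D♯3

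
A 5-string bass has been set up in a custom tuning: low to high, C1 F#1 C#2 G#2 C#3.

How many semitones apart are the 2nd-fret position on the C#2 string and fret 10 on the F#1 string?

C#2 at fret 2 → D#2 (MIDI 39); F#1 at fret 10 → E2 (MIDI 40).
39 − 40 = -1, so the two pitches are 1 semitone apart, with E2 the higher.

1 semitone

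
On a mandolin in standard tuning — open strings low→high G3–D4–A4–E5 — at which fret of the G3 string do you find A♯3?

3

A♯3 is 3 semitones above the open G3 (G–G#–A–A#), so it sits at fret 3.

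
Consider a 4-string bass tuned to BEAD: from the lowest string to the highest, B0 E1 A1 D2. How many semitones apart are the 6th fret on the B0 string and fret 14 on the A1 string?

18 semitones

B0 at fret 6 → F1 (MIDI 29); A1 at fret 14 → B2 (MIDI 47).
29 − 47 = -18, so the two pitches are 18 semitones apart, with B2 the higher.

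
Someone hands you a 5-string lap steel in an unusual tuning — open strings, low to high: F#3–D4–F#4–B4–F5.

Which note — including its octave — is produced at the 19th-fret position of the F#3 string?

C#5

The open F#3 string plus 19 semitones: F#–G–G#–A–…–B–C–C#.
The walk passes from B into C 2 times, so the octave number goes from 3 to 5.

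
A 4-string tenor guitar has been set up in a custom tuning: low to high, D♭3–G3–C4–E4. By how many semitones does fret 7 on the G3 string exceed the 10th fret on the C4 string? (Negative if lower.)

G3 at fret 7 → D4 (MIDI 62); C4 at fret 10 → B♭4 (MIDI 70).
62 − 70 = -8, so the two pitches are 8 semitones apart.

-8 semitones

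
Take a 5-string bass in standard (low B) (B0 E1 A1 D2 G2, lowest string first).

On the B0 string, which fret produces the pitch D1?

3

D1 is 3 semitones above the open B0 (B–C–C#–D), so it sits at fret 3.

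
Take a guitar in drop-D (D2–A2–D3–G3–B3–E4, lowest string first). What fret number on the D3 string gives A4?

A4 is 19 semitones above the open D3 (D–D#–E–F–…–G–G#–A), so it sits at fret 19.

19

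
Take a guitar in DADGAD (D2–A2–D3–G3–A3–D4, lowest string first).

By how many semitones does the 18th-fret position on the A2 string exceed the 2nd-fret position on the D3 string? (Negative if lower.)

11 semitones

A2 at fret 18 → D#4 (MIDI 63); D3 at fret 2 → E3 (MIDI 52).
63 − 52 = 11, so the two pitches are 11 semitones apart.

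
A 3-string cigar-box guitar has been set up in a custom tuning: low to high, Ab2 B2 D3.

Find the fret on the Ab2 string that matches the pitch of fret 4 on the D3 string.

D3 at fret 4 is D3 + 4 semitones = Gb3.
The open Ab2 string is 6 semitones below the open D3, so the same pitch on the Ab2 string lies at fret 4 + 6 = 10.

10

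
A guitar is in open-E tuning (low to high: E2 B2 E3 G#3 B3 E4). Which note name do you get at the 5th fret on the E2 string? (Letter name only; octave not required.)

A

Each fret is one semitone, so E2 + 5 = A.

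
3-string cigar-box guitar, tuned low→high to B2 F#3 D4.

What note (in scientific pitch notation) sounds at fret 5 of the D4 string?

D4 is MIDI 62. Adding 5 gives 67, which is G4.

G4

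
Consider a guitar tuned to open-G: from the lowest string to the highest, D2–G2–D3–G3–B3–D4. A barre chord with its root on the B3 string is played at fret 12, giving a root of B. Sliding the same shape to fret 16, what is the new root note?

D#

Moving from fret 12 to fret 16 shifts the root by 4 semitones.
B up 4 semitones is D#.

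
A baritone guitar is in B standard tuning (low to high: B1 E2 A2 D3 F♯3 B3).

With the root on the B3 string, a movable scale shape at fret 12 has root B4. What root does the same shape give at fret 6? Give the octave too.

F4

Moving from fret 12 to fret 6 shifts the root by -6 semitones.
B4 down 6 semitones is F4.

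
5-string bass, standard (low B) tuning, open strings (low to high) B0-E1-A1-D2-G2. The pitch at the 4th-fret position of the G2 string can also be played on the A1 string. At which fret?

14

Fret 4 on G2 is MIDI 43 + 4 = 47 (B2). On the A1 string (open MIDI 33), that pitch is 47 − 33 = fret 14.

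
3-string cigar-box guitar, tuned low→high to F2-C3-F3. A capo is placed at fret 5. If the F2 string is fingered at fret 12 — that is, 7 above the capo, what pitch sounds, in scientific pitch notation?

F3

The capo raises the open F2 by 5 semitones to A♯2; fretting 7 more gives F2 + 5 + 7 = F2 + 12 semitones = F3.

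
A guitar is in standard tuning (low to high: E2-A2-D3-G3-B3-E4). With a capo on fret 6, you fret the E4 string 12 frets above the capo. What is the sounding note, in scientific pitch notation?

A#5

The capo raises the open E4 by 6 semitones to A#4; fretting 12 more gives E4 + 6 + 12 = E4 + 18 semitones = A#5.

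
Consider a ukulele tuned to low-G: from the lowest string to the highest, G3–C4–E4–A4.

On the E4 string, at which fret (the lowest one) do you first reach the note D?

10

From E4, count semitones up the chromatic scale until reaching D: E–F–F#–G–…–C–C#–D — 10 steps.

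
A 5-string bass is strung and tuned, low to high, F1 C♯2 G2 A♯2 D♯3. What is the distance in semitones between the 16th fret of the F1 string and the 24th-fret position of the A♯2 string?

25 semitones

F1 at fret 16 → A2 (MIDI 45); A♯2 at fret 24 → A♯4 (MIDI 70).
45 − 70 = -25, so the two pitches are 25 semitones apart, with A♯4 the higher.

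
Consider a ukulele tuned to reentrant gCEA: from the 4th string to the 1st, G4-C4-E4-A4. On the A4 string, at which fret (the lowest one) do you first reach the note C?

From A4, count semitones up the chromatic scale until reaching C: A–A#–B–C — 3 steps.

3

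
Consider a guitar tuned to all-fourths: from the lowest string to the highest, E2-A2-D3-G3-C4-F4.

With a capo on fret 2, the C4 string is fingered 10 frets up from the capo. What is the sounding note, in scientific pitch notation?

The capo raises the open C4 by 2 semitones to D4; fretting 10 more gives C4 + 2 + 10 = C4 + 12 semitones = C5.

C5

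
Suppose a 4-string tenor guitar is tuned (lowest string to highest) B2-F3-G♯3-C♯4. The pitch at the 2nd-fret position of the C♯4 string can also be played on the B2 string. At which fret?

16

C♯4 at fret 2 is C♯4 + 2 semitones = D♯4.
The open B2 string is 14 semitones below the open C♯4, so the same pitch on the B2 string lies at fret 2 + 14 = 16.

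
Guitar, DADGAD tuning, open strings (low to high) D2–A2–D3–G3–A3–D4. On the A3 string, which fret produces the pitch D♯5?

18

D♯5 is 18 semitones above the open A3 (A–A#–B–C–…–C#–D–D#), so it sits at fret 18.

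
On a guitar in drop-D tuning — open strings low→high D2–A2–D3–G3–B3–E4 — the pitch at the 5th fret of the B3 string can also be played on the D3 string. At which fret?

14

B3 at fret 5 is B3 + 5 semitones = E4.
The open D3 string is 9 semitones below the open B3, so the same pitch on the D3 string lies at fret 5 + 9 = 14.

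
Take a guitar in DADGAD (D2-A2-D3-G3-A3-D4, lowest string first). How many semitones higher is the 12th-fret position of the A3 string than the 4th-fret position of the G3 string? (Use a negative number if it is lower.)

A3 at fret 12 → A4 (MIDI 69); G3 at fret 4 → B3 (MIDI 59).
69 − 59 = 10, so the two pitches are 10 semitones apart.

10 semitones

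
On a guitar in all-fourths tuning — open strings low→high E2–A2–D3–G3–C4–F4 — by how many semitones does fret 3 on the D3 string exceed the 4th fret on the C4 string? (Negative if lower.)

-11 semitones

D3 at fret 3 → F3 (MIDI 53); C4 at fret 4 → E4 (MIDI 64).
53 − 64 = -11, so the two pitches are 11 semitones apart.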